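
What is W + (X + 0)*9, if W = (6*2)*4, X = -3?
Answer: 21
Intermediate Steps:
W = 48 (W = 12*4 = 48)
W + (X + 0)*9 = 48 + (-3 + 0)*9 = 48 - 3*9 = 48 - 27 = 21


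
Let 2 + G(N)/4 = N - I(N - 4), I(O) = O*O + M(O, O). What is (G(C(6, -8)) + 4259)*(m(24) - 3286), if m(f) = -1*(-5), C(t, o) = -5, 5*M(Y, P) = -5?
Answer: -12831991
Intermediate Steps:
M(Y, P) = -1 (M(Y, P) = (⅕)*(-5) = -1)
m(f) = 5
I(O) = -1 + O² (I(O) = O*O - 1 = O² - 1 = -1 + O²)
G(N) = -4 - 4*(-4 + N)² + 4*N (G(N) = -8 + 4*(N - (-1 + (N - 4)²)) = -8 + 4*(N - (-1 + (-4 + N)²)) = -8 + 4*(N + (1 - (-4 + N)²)) = -8 + 4*(1 + N - (-4 + N)²) = -8 + (4 - 4*(-4 + N)² + 4*N) = -4 - 4*(-4 + N)² + 4*N)
(G(C(6, -8)) + 4259)*(m(24) - 3286) = ((-4 - 4*(-4 - 5)² + 4*(-5)) + 4259)*(5 - 3286) = ((-4 - 4*(-9)² - 20) + 4259)*(-3281) = ((-4 - 4*81 - 20) + 4259)*(-3281) = ((-4 - 324 - 20) + 4259)*(-3281) = (-348 + 4259)*(-3281) = 3911*(-3281) = -12831991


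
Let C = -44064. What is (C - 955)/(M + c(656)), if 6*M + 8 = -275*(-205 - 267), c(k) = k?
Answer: -45019/22288 ≈ -2.0199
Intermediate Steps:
M = 21632 (M = -4/3 + (-275*(-205 - 267))/6 = -4/3 + (-275*(-472))/6 = -4/3 + (⅙)*129800 = -4/3 + 64900/3 = 21632)
(C - 955)/(M + c(656)) = (-44064 - 955)/(21632 + 656) = -45019/22288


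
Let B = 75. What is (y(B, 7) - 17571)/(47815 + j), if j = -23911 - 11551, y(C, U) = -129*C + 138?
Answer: -27108/12353 ≈ -2.1944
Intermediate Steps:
y(C, U) = 138 - 129*C
j = -35462
(y(B, 7) - 17571)/(47815 + j) = ((138 - 129*75) - 17571)/(47815 - 35462) = ((138 - 9675) - 17571)/12353 = (-9537 - 17571)*(1/12353) = -27108*1/12353 = -27108/12353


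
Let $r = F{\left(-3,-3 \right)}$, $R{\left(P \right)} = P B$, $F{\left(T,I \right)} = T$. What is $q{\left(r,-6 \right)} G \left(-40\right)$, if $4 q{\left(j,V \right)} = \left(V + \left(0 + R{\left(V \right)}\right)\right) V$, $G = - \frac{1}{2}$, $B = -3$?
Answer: $-360$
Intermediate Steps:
$G = - \frac{1}{2}$ ($G = \left(-1\right) \frac{1}{2} = - \frac{1}{2} \approx -0.5$)
$R{\left(P \right)} = - 3 P$ ($R{\left(P \right)} = P \left(-3\right) = - 3 P$)
$r = -3$
$q{\left(j,V \right)} = - \frac{V^{2}}{2}$ ($q{\left(j,V \right)} = \frac{\left(V + \left(0 - 3 V\right)\right) V}{4} = \frac{\left(V - 3 V\right) V}{4} = \frac{- 2 V V}{4} = \frac{\left(-2\right) V^{2}}{4} = - \frac{V^{2}}{2}$)
$q{\left(r,-6 \right)} G \left(-40\right) = - \frac{\left(-6\right)^{2}}{2} \left(- \frac{1}{2}\right) \left(-40\right) = \left(- \frac{1}{2}\right) 36 \left(- \frac{1}{2}\right) \left(-40\right) = \left(-18\right) \left(- \frac{1}{2}\right) \left(-40\right) = 9 \left(-40\right) = -360$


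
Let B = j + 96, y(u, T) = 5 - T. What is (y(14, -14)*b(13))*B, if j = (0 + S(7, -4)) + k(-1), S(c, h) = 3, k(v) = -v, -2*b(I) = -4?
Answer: 3800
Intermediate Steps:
b(I) = 2 (b(I) = -½*(-4) = 2)
j = 4 (j = (0 + 3) - 1*(-1) = 3 + 1 = 4)
B = 100 (B = 4 + 96 = 100)
(y(14, -14)*b(13))*B = ((5 - 1*(-14))*2)*100 = ((5 + 14)*2)*100 = (19*2)*100 = 38*100 = 3800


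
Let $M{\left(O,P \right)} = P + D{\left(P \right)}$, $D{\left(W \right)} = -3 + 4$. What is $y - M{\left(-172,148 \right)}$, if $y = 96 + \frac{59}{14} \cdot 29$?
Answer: $\frac{969}{14} \approx 69.214$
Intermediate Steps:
$D{\left(W \right)} = 1$
$y = \frac{3055}{14}$ ($y = 96 + 59 \cdot \frac{1}{14} \cdot 29 = 96 + \frac{59}{14} \cdot 29 = 96 + \frac{1711}{14} = \frac{3055}{14} \approx 218.21$)
$M{\left(O,P \right)} = 1 + P$ ($M{\left(O,P \right)} = P + 1 = 1 + P$)
$y - M{\left(-172,148 \right)} = \frac{3055}{14} - \left(1 + 148\right) = \frac{3055}{14} - 149 = \frac{969}{14}$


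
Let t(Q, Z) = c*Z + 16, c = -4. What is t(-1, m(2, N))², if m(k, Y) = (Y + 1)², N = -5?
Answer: 2304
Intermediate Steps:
m(k, Y) = (1 + Y)²
t(Q, Z) = 16 - 4*Z (t(Q, Z) = -4*Z + 16 = 16 - 4*Z)
t(-1, m(2, N))² = (16 - 4*(1 - 5)²)² = (16 - 4*(-4)²)² = (16 - 4*16)² = (16 - 64)² = (-48)² = 2304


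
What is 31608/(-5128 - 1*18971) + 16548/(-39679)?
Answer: -550988028/318741407 ≈ -1.7286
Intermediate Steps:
31608/(-5128 - 1*18971) + 16548/(-39679) = 31608/(-5128 - 18971) + 16548*(-1/39679) = 31608/(-24099) - 16548/39679 = 31608*(-1/24099) - 16548/39679 = -10536/8033 - 16548/39679 = -550988028/318741407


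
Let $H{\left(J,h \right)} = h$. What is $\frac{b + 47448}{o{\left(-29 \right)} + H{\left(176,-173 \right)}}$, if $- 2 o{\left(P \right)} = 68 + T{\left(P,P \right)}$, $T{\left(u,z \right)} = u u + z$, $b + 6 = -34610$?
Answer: $- \frac{12832}{613} \approx -20.933$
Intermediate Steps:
$b = -34616$ ($b = -6 - 34610 = -34616$)
$T{\left(u,z \right)} = z + u^{2}$ ($T{\left(u,z \right)} = u^{2} + z = z + u^{2}$)
$o{\left(P \right)} = -34 - \frac{P}{2} - \frac{P^{2}}{2}$ ($o{\left(P \right)} = - \frac{68 + \left(P + P^{2}\right)}{2} = - \frac{68 + P + P^{2}}{2} = -34 - \frac{P}{2} - \frac{P^{2}}{2}$)
$\frac{b + 47448}{o{\left(-29 \right)} + H{\left(176,-173 \right)}} = \frac{-34616 + 47448}{\left(-34 - - \frac{29}{2} - \frac{\left(-29\right)^{2}}{2}\right) - 173} = \frac{12832}{\left(-34 + \frac{29}{2} - \frac{841}{2}\right) - 173} = \frac{12832}{-440 - 173} = \frac{12832}{-613} = 12832 \left(- \frac{1}{613}\right) = - \frac{12832}{613}$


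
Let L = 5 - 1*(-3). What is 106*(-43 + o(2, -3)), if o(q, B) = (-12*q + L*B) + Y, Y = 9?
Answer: -8692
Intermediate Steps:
L = 8 (L = 5 + 3 = 8)
o(q, B) = 9 - 12*q + 8*B (o(q, B) = (-12*q + 8*B) + 9 = 9 - 12*q + 8*B)
106*(-43 + o(2, -3)) = 106*(-43 + (9 - 12*2 + 8*(-3))) = 106*(-43 + (9 - 24 - 24)) = 106*(-43 - 39) = 106*(-82) = -8692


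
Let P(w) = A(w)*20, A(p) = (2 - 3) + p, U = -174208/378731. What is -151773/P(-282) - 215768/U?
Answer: 14454702880627/30813040 ≈ 4.6911e+5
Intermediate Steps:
U = -174208/378731 (U = -174208*1/378731 = -174208/378731 ≈ -0.45998)
A(p) = -1 + p
P(w) = -20 + 20*w (P(w) = (-1 + w)*20 = -20 + 20*w)
-151773/P(-282) - 215768/U = -151773/(-20 + 20*(-282)) - 215768/(-174208/378731) = -151773/(-20 - 5640) - 215768*(-378731/174208) = -151773/(-5660) + 10214753801/21776 = -151773*(-1/5660) + 10214753801/21776 = 151773/5660 + 10214753801/21776 = 14454702880627/30813040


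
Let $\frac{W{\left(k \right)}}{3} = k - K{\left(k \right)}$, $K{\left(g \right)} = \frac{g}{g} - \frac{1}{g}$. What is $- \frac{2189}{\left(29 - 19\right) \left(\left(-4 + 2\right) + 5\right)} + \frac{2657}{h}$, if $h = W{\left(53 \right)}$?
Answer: $- \frac{4626863}{82710} \approx -55.941$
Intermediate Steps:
$K{\left(g \right)} = 1 - \frac{1}{g}$
$W{\left(k \right)} = 3 k - \frac{3 \left(-1 + k\right)}{k}$ ($W{\left(k \right)} = 3 \left(k - \frac{-1 + k}{k}\right) = 3 k - \frac{3 \left(-1 + k\right)}{k}$)
$h = \frac{8271}{53}$ ($h = -3 + 3 \cdot 53 + \frac{3}{53} = -3 + 159 + 3 \cdot \frac{1}{53} = -3 + 159 + \frac{3}{53} = \frac{8271}{53} \approx 156.06$)
$- \frac{2189}{\left(29 - 19\right) \left(\left(-4 + 2\right) + 5\right)} + \frac{2657}{h} = - \frac{2189}{\left(29 - 19\right) \left(\left(-4 + 2\right) + 5\right)} + \frac{2657}{\frac{8271}{53}} = - \frac{2189}{10 \left(-2 + 5\right)} + 2657 \cdot \frac{53}{8271} = - \frac{2189}{10 \cdot 3} + \frac{140821}{8271} = - \frac{2189}{30} + \frac{140821}{8271} = - \frac{4626863}{82710}$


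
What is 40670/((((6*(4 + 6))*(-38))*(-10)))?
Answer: 4067/2280 ≈ 1.7838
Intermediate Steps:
40670/((((6*(4 + 6))*(-38))*(-10))) = 40670/((((6*10)*(-38))*(-10))) = 40670/(((60*(-38))*(-10))) = 40670/((-2280*(-10))) = 40670/22800 = 40670*(1/22800) = 4067/2280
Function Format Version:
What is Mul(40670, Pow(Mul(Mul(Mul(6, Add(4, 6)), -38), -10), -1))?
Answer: Rational(4067, 2280) ≈ 1.7838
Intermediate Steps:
Mul(40670, Pow(Mul(Mul(Mul(6, Add(4, 6)), -38), -10), -1)) = Mul(40670, Pow(Mul(Mul(Mul(6, 10), -38), -10), -1)) = Mul(40670, Pow(Mul(Mul(60, -38), -10), -1)) = Mul(40670, Pow(Mul(-2280, -10), -1)) = Mul(40670, Pow(22800, -1)) = Mul(40670, Rational(1, 22800)) = Rational(4067, 2280)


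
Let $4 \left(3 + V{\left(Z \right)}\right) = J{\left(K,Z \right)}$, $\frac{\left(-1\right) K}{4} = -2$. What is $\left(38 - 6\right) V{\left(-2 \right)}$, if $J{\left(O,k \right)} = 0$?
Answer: $-96$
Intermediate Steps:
$K = 8$ ($K = \left(-4\right) \left(-2\right) = 8$)
$V{\left(Z \right)} = -3$ ($V{\left(Z \right)} = -3 + \frac{1}{4} \cdot 0 = -3 + 0 = -3$)
$\left(38 - 6\right) V{\left(-2 \right)} = \left(38 - 6\right) \left(-3\right) = 32 \left(-3\right) = -96$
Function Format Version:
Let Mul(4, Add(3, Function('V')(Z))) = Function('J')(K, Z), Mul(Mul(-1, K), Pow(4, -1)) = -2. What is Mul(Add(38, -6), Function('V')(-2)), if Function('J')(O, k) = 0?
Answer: -96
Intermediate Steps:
K = 8 (K = Mul(-4, -2) = 8)
Function('V')(Z) = -3 (Function('V')(Z) = Add(-3, Mul(Rational(1, 4), 0)) = Add(-3, 0) = -3)
Mul(Add(38, -6), Function('V')(-2)) = Mul(Add(38, -6), -3) = Mul(32, -3) = -96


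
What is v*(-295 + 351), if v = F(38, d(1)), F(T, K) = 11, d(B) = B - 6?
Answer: 616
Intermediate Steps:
d(B) = -6 + B
v = 11
v*(-295 + 351) = 11*(-295 + 351) = 11*56 = 616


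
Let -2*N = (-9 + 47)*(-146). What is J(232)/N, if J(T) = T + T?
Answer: 232/1387 ≈ 0.16727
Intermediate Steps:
J(T) = 2*T
N = 2774 (N = -(-9 + 47)*(-146)/2 = -19*(-146) = -1/2*(-5548) = 2774)
J(232)/N = (2*232)/2774 = 464*(1/2774) = 232/1387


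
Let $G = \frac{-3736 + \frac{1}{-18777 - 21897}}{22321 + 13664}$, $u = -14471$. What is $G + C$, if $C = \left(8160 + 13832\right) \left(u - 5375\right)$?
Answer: $- \frac{127763294194366109}{292730778} \approx -4.3645 \cdot 10^{8}$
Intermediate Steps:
$C = -436453232$ ($C = \left(8160 + 13832\right) \left(-14471 - 5375\right) = 21992 \left(-19846\right) = -436453232$)
$G = - \frac{30391613}{292730778}$ ($G = \frac{-3736 + \frac{1}{-40674}}{35985} = \left(-3736 - \frac{1}{40674}\right) \frac{1}{35985} = \left(- \frac{151958065}{40674}\right) \frac{1}{35985} = - \frac{30391613}{292730778} \approx -0.10382$)
$G + C = - \frac{30391613}{292730778} - 436453232 = - \frac{127763294194366109}{292730778}$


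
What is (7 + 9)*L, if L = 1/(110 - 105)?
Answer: 16/5 ≈ 3.2000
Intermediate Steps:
L = 1/5 ≈ 0.20000
(7 + 9)*L = (7 + 9)*(1/5) = 16*(1/5) = 16/5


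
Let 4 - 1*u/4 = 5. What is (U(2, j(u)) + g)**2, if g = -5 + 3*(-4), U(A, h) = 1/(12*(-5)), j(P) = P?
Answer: 1042441/3600 ≈ 289.57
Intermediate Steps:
u = -4 (u = 16 - 4*5 = 16 - 20 = -4)
U(A, h) = -1/60 (U(A, h) = (1/12)*(-1/5) = -1/60)
g = -17 (g = -5 - 12 = -17)
(U(2, j(u)) + g)**2 = (-1/60 - 17)**2 = (-1021/60)**2 = 1042441/3600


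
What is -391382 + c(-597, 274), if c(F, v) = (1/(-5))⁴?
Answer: -244613749/625 ≈ -3.9138e+5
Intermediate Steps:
c(F, v) = 1/625 (c(F, v) = (-⅕)⁴ = 1/625)
-391382 + c(-597, 274) = -391382 + 1/625 = -244613749/625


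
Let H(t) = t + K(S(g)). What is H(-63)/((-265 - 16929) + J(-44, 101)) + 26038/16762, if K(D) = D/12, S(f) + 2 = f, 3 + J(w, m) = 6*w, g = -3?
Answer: 2734275049/1756087692 ≈ 1.5570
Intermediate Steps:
J(w, m) = -3 + 6*w
S(f) = -2 + f
K(D) = D/12 (K(D) = D*(1/12) = D/12)
H(t) = -5/12 + t (H(t) = t + (-2 - 3)/12 = t + (1/12)*(-5) = t - 5/12 = -5/12 + t)
H(-63)/((-265 - 16929) + J(-44, 101)) + 26038/16762 = (-5/12 - 63)/((-265 - 16929) + (-3 + 6*(-44))) + 26038/16762 = -761/(12*(-17194 + (-3 - 264))) + 26038*(1/16762) = -761/(12*(-17194 - 267)) + 13019/8381 = -761/12/(-17461) + 13019/8381 = -761/12*(-1/17461) + 13019/8381 = 761/209532 + 13019/8381 = 2734275049/1756087692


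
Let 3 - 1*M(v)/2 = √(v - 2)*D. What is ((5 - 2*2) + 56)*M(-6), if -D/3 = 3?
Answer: 342 + 2052*I*√2 ≈ 342.0 + 2902.0*I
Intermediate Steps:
D = -9 (D = -3*3 = -9)
M(v) = 6 + 18*√(-2 + v) (M(v) = 6 - 2*√(v - 2)*(-9) = 6 - 2*√(-2 + v)*(-9) = 6 - (-18)*√(-2 + v) = 6 + 18*√(-2 + v))
((5 - 2*2) + 56)*M(-6) = ((5 - 2*2) + 56)*(6 + 18*√(-2 - 6)) = ((5 - 4) + 56)*(6 + 18*√(-8)) = (1 + 56)*(6 + 18*(2*I*√2)) = 57*(6 + 36*I*√2) = 342 + 2052*I*√2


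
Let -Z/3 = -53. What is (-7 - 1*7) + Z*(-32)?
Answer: -5102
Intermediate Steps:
Z = 159 (Z = -3*(-53) = 159)
(-7 - 1*7) + Z*(-32) = (-7 - 1*7) + 159*(-32) = (-7 - 7) - 5088 = -14 - 5088 = -5102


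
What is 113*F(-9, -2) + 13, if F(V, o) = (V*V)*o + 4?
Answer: -17841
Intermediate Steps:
F(V, o) = 4 + o*V² (F(V, o) = V²*o + 4 = o*V² + 4 = 4 + o*V²)
113*F(-9, -2) + 13 = 113*(4 - 2*(-9)²) + 13 = 113*(4 - 2*81) + 13 = 113*(4 - 162) + 13 = 113*(-158) + 13 = -17854 + 13 = -17841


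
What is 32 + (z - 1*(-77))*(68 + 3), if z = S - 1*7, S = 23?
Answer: 6635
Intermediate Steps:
z = 16 (z = 23 - 1*7 = 23 - 7 = 16)
32 + (z - 1*(-77))*(68 + 3) = 32 + (16 - 1*(-77))*(68 + 3) = 32 + (16 + 77)*71 = 32 + 93*71 = 32 + 6603 = 6635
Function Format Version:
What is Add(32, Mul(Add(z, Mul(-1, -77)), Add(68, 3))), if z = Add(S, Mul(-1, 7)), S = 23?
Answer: 6635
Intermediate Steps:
z = 16 (z = Add(23, Mul(-1, 7)) = Add(23, -7) = 16)
Add(32, Mul(Add(z, Mul(-1, -77)), Add(68, 3))) = Add(32, Mul(Add(16, Mul(-1, -77)), Add(68, 3))) = Add(32, Mul(Add(16, 77), 71)) = Add(32, Mul(93, 71)) = Add(32, 6603) = 6635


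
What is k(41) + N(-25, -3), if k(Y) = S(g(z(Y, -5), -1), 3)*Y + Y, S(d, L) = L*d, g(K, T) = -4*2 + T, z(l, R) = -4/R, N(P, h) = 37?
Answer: -1029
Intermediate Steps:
g(K, T) = -8 + T
k(Y) = -26*Y (k(Y) = (3*(-8 - 1))*Y + Y = (3*(-9))*Y + Y = -27*Y + Y = -26*Y)
k(41) + N(-25, -3) = -26*41 + 37 = -1066 + 37 = -1029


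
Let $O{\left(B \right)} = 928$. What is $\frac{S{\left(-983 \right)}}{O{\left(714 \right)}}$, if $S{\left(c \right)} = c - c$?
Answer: $0$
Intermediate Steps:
$S{\left(c \right)} = 0$
$\frac{S{\left(-983 \right)}}{O{\left(714 \right)}} = \frac{0}{928} = 0 \cdot \frac{1}{928} = 0$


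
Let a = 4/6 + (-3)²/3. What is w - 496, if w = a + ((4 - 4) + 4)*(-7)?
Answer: -1561/3 ≈ -520.33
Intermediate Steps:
a = 11/3 (a = 4*(⅙) + 9*(⅓) = ⅔ + 3 = 11/3 ≈ 3.6667)
w = -73/3 (w = 11/3 + ((4 - 4) + 4)*(-7) = 11/3 + (0 + 4)*(-7) = 11/3 + 4*(-7) = 11/3 - 28 = -73/3 ≈ -24.333)
w - 496 = -73/3 - 496 = -1561/3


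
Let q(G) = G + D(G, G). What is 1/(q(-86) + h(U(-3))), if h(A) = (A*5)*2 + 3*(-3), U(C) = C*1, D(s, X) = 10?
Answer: -1/115 ≈ -0.0086956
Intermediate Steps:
q(G) = 10 + G (q(G) = G + 10 = 10 + G)
U(C) = C
h(A) = -9 + 10*A (h(A) = (5*A)*2 - 9 = 10*A - 9 = -9 + 10*A)
1/(q(-86) + h(U(-3))) = 1/((10 - 86) + (-9 + 10*(-3))) = 1/(-76 + (-9 - 30)) = 1/(-76 - 39) = 1/(-115) = -1/115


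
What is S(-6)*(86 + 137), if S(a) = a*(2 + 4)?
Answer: -8028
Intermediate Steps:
S(a) = 6*a (S(a) = a*6 = 6*a)
S(-6)*(86 + 137) = (6*(-6))*(86 + 137) = -36*223 = -8028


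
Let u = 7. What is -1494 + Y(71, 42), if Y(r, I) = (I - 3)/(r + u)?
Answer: -2987/2 ≈ -1493.5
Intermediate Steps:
Y(r, I) = (-3 + I)/(7 + r) (Y(r, I) = (I - 3)/(r + 7) = (-3 + I)/(7 + r))
-1494 + Y(71, 42) = -1494 + (-3 + 42)/(7 + 71) = -1494 + 39/78 = -1494 + (1/78)*39 = -1494 + 1/2 = -2987/2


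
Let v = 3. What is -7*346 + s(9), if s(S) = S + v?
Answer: -2410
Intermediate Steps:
s(S) = 3 + S (s(S) = S + 3 = 3 + S)
-7*346 + s(9) = -7*346 + (3 + 9) = -2422 + 12 = -2410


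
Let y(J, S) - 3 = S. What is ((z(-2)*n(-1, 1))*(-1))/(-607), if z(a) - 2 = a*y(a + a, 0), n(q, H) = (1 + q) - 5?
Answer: 20/607 ≈ 0.032949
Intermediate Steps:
y(J, S) = 3 + S
n(q, H) = -4 + q
z(a) = 2 + 3*a (z(a) = 2 + a*(3 + 0) = 2 + a*3 = 2 + 3*a)
((z(-2)*n(-1, 1))*(-1))/(-607) = (((2 + 3*(-2))*(-4 - 1))*(-1))/(-607) = (((2 - 6)*(-5))*(-1))*(-1/607) = (-4*(-5)*(-1))*(-1/607) = (20*(-1))*(-1/607) = -20*(-1/607) = 20/607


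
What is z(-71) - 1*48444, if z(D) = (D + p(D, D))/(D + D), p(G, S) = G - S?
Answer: -96887/2 ≈ -48444.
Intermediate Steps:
z(D) = 1/2 (z(D) = (D + (D - D))/(D + D) = (D + 0)/((2*D)) = D*(1/(2*D)) = 1/2)
z(-71) - 1*48444 = 1/2 - 1*48444 = 1/2 - 48444 = -96887/2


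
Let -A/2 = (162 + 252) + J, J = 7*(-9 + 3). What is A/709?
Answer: -744/709 ≈ -1.0494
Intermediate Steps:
J = -42 (J = 7*(-6) = -42)
A = -744 (A = -2*((162 + 252) - 42) = -2*(414 - 42) = -2*372 = -744)
A/709 = -744/709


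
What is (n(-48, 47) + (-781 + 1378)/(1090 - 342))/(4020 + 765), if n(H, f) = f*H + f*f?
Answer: -34559/3579180 ≈ -0.0096556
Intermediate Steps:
n(H, f) = f² + H*f (n(H, f) = H*f + f² = f² + H*f)
(n(-48, 47) + (-781 + 1378)/(1090 - 342))/(4020 + 765) = (47*(-48 + 47) + (-781 + 1378)/(1090 - 342))/(4020 + 765) = (47*(-1) + 597/748)/4785 = (-47 + 597*(1/748))*(1/4785) = (-47 + 597/748)*(1/4785) = -34559/748*1/4785 = -34559/3579180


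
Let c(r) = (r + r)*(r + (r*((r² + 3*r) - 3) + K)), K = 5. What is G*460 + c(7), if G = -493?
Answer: -220046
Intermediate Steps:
c(r) = 2*r*(5 + r + r*(-3 + r² + 3*r)) (c(r) = (r + r)*(r + (r*((r² + 3*r) - 3) + 5)) = (2*r)*(r + (r*(-3 + r² + 3*r) + 5)) = (2*r)*(r + (5 + r*(-3 + r² + 3*r))) = (2*r)*(5 + r + r*(-3 + r² + 3*r)) = 2*r*(5 + r + r*(-3 + r² + 3*r)))
G*460 + c(7) = -493*460 + 2*7*(5 + 7³ - 2*7 + 3*7²) = -226780 + 2*7*(5 + 343 - 14 + 3*49) = -226780 + 2*7*(5 + 343 - 14 + 147) = -226780 + 2*7*481 = -226780 + 6734 = -220046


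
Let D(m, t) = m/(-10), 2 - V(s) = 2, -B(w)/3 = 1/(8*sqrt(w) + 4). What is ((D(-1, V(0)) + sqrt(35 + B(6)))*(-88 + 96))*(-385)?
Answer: -308 - 1540*sqrt(137 + 280*sqrt(6))/sqrt(1 + 2*sqrt(6)) ≈ -18496.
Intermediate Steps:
B(w) = -3/(4 + 8*sqrt(w)) (B(w) = -3/(8*sqrt(w) + 4) = -3/(4 + 8*sqrt(w)))
V(s) = 0 (V(s) = 2 - 1*2 = 2 - 2 = 0)
D(m, t) = -m/10 (D(m, t) = m*(-1/10) = -m/10)
((D(-1, V(0)) + sqrt(35 + B(6)))*(-88 + 96))*(-385) = ((-1/10*(-1) + sqrt(35 - 3/(4 + 8*sqrt(6))))*(-88 + 96))*(-385) = ((1/10 + sqrt(35 - 3/(4 + 8*sqrt(6))))*8)*(-385) = (4/5 + 8*sqrt(35 - 3/(4 + 8*sqrt(6))))*(-385) = -308 - 3080*sqrt(35 - 3/(4 + 8*sqrt(6)))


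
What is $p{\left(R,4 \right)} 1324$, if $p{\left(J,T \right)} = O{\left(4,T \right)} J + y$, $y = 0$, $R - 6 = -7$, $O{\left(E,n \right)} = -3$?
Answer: $3972$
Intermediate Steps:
$R = -1$ ($R = 6 - 7 = -1$)
$p{\left(J,T \right)} = - 3 J$ ($p{\left(J,T \right)} = - 3 J + 0 = - 3 J$)
$p{\left(R,4 \right)} 1324 = \left(-3\right) \left(-1\right) 1324 = 3 \cdot 1324 = 3972$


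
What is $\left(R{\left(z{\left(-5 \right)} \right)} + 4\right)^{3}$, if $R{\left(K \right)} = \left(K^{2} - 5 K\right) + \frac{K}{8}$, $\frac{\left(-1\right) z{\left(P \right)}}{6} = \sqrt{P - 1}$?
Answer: $- \frac{12526603}{2} + \frac{121397913 i \sqrt{6}}{32} \approx -6.2633 \cdot 10^{6} + 9.2926 \cdot 10^{6} i$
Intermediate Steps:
$z{\left(P \right)} = - 6 \sqrt{-1 + P}$ ($z{\left(P \right)} = - 6 \sqrt{P - 1} = - 6 \sqrt{-1 + P}$)
$R{\left(K \right)} = K^{2} - \frac{39 K}{8}$ ($R{\left(K \right)} = \left(K^{2} - 5 K\right) + K \frac{1}{8} = \left(K^{2} - 5 K\right) + \frac{K}{8} = K^{2} - \frac{39 K}{8}$)
$\left(R{\left(z{\left(-5 \right)} \right)} + 4\right)^{3} = \left(\frac{- 6 \sqrt{-1 - 5} \left(-39 + 8 \left(- 6 \sqrt{-1 - 5}\right)\right)}{8} + 4\right)^{3} = \left(\frac{- 6 \sqrt{-6} \left(-39 + 8 \left(- 6 \sqrt{-6}\right)\right)}{8} + 4\right)^{3} = \left(\frac{- 6 i \sqrt{6} \left(-39 + 8 \left(- 6 i \sqrt{6}\right)\right)}{8} + 4\right)^{3} = \left(\frac{- 6 i \sqrt{6} \left(-39 - 48 i \sqrt{6}\right)}{8} + 4\right)^{3} = \left(- \frac{3 i \sqrt{6} \left(-39 - 48 i \sqrt{6}\right)}{4} + 4\right)^{3} = \left(4 - \frac{3 i \sqrt{6} \left(-39 - 48 i \sqrt{6}\right)}{4}\right)^{3}$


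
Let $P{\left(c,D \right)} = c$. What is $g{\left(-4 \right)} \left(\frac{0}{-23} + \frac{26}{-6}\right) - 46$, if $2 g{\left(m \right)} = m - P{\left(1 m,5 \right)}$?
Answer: $-46$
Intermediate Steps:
$g{\left(m \right)} = 0$ ($g{\left(m \right)} = \frac{m - 1 m}{2} = \frac{m - m}{2} = \frac{1}{2} \cdot 0 = 0$)
$g{\left(-4 \right)} \left(\frac{0}{-23} + \frac{26}{-6}\right) - 46 = 0 \left(\frac{0}{-23} + \frac{26}{-6}\right) - 46 = 0 \left(0 \left(- \frac{1}{23}\right) + 26 \left(- \frac{1}{6}\right)\right) - 46 = 0 \left(0 - \frac{13}{3}\right) - 46 = 0 \left(- \frac{13}{3}\right) - 46 = 0 - 46 = -46$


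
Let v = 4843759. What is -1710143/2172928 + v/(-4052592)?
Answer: -1090978212313/550374414336 ≈ -1.9822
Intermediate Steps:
-1710143/2172928 + v/(-4052592) = -1710143/2172928 + 4843759/(-4052592) = -1710143*1/2172928 + 4843759*(-1/4052592) = -1710143/2172928 - 4843759/4052592 = -1090978212313/550374414336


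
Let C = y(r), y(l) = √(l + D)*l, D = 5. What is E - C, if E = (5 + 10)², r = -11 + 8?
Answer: 225 + 3*√2 ≈ 229.24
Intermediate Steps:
r = -3
y(l) = l*√(5 + l) (y(l) = √(l + 5)*l = √(5 + l)*l = l*√(5 + l))
C = -3*√2 (C = -3*√(5 - 3) = -3*√2 ≈ -4.2426)
E = 225 (E = 15² = 225)
E - C = 225 - (-3)*√2 = 225 + 3*√2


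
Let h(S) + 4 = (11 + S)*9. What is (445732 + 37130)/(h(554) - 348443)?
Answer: -80477/57227 ≈ -1.4063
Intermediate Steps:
h(S) = 95 + 9*S (h(S) = -4 + (11 + S)*9 = -4 + (99 + 9*S) = 95 + 9*S)
(445732 + 37130)/(h(554) - 348443) = (445732 + 37130)/((95 + 9*554) - 348443) = 482862/((95 + 4986) - 348443) = 482862/(5081 - 348443) = 482862/(-343362) = 482862*(-1/343362) = -80477/57227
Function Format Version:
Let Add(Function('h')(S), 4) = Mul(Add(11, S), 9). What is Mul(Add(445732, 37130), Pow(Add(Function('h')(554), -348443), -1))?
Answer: Rational(-80477, 57227) ≈ -1.4063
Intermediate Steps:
Function('h')(S) = Add(95, Mul(9, S)) (Function('h')(S) = Add(-4, Mul(Add(11, S), 9)) = Add(-4, Add(99, Mul(9, S))) = Add(95, Mul(9, S)))
Mul(Add(445732, 37130), Pow(Add(Function('h')(554), -348443), -1)) = Mul(Add(445732, 37130), Pow(Add(Add(95, Mul(9, 554)), -348443), -1)) = Mul(482862, Pow(Add(Add(95, 4986), -348443), -1)) = Mul(482862, Pow(Add(5081, -348443), -1)) = Mul(482862, Pow(-343362, -1)) = Mul(482862, Rational(-1, 343362)) = Rational(-80477, 57227)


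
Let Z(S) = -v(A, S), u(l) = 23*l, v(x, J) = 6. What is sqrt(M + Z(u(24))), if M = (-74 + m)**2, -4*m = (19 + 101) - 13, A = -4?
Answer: 29*sqrt(193)/4 ≈ 100.72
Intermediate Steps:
m = -107/4 (m = -((19 + 101) - 13)/4 = -(120 - 13)/4 = -1/4*107 = -107/4 ≈ -26.750)
Z(S) = -6 (Z(S) = -1*6 = -6)
M = 162409/16 (M = (-74 - 107/4)**2 = (-403/4)**2 = 162409/16 ≈ 10151.)
sqrt(M + Z(u(24))) = sqrt(162409/16 - 6) = sqrt(162313/16) = 29*sqrt(193)/4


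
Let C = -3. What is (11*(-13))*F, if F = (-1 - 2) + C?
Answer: 858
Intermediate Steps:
F = -6 (F = (-1 - 2) - 3 = -3 - 3 = -6)
(11*(-13))*F = (11*(-13))*(-6) = -143*(-6) = 858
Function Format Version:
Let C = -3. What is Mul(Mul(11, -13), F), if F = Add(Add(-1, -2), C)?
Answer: 858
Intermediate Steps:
F = -6 (F = Add(Add(-1, -2), -3) = Add(-3, -3) = -6)
Mul(Mul(11, -13), F) = Mul(Mul(11, -13), -6) = Mul(-143, -6) = 858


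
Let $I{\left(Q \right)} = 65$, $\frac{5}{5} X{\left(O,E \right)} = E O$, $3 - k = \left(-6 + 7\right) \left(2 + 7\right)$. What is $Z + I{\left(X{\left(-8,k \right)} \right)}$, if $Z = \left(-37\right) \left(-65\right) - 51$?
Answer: $2419$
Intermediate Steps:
$k = -6$ ($k = 3 - \left(-6 + 7\right) \left(2 + 7\right) = 3 - 1 \cdot 9 = 3 - 9 = -6$)
$X{\left(O,E \right)} = E O$
$Z = 2354$ ($Z = 2405 - 51 = 2354$)
$Z + I{\left(X{\left(-8,k \right)} \right)} = 2354 + 65 = 2419$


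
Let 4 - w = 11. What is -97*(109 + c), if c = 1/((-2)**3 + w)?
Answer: -158498/15 ≈ -10567.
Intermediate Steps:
w = -7 (w = 4 - 1*11 = 4 - 11 = -7)
c = -1/15 (c = 1/((-2)**3 - 7) = 1/(-8 - 7) = 1/(-15) = -1/15 ≈ -0.066667)
-97*(109 + c) = -97*(109 - 1/15) = -97*1634/15 = -158498/15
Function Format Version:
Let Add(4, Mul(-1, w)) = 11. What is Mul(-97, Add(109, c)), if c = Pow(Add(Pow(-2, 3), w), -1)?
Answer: Rational(-158498, 15) ≈ -10567.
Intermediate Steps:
w = -7 (w = Add(4, Mul(-1, 11)) = Add(4, -11) = -7)
c = Rational(-1, 15) (c = Pow(Add(Pow(-2, 3), -7), -1) = Pow(Add(-8, -7), -1) = Pow(-15, -1) = Rational(-1, 15) ≈ -0.066667)
Mul(-97, Add(109, c)) = Mul(-97, Add(109, Rational(-1, 15))) = Mul(-97, Rational(1634, 15)) = Rational(-158498, 15)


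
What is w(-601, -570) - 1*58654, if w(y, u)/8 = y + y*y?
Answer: 2826146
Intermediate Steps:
w(y, u) = 8*y + 8*y² (w(y, u) = 8*(y + y*y) = 8*(y + y²) = 8*y + 8*y²)
w(-601, -570) - 1*58654 = 8*(-601)*(1 - 601) - 1*58654 = 8*(-601)*(-600) - 58654 = 2884800 - 58654 = 2826146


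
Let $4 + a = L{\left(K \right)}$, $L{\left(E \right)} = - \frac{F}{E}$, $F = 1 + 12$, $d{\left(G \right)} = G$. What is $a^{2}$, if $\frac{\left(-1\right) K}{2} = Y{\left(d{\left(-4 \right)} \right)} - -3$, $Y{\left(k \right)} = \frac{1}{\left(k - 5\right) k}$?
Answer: $\frac{40804}{11881} \approx 3.4344$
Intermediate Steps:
$Y{\left(k \right)} = \frac{1}{k \left(-5 + k\right)}$ ($Y{\left(k \right)} = \frac{1}{\left(-5 + k\right) k} = \frac{1}{k \left(-5 + k\right)}$)
$F = 13$
$K = - \frac{109}{18}$ ($K = - 2 \left(\frac{1}{\left(-4\right) \left(-5 - 4\right)} - -3\right) = - 2 \left(- \frac{1}{4 \left(-9\right)} + 3\right) = - 2 \left(\left(- \frac{1}{4}\right) \left(- \frac{1}{9}\right) + 3\right) = - 2 \left(\frac{1}{36} + 3\right) = \left(-2\right) \frac{109}{36} = - \frac{109}{18} \approx -6.0556$)
$L{\left(E \right)} = - \frac{13}{E}$
$a = - \frac{202}{109}$ ($a = -4 - \frac{13}{- \frac{109}{18}} = -4 - - \frac{234}{109} = -4 + \frac{234}{109} = - \frac{202}{109} \approx -1.8532$)
$a^{2} = \left(- \frac{202}{109}\right)^{2} = \frac{40804}{11881}$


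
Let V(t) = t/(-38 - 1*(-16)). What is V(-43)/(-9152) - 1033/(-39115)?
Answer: 206306407/7875570560 ≈ 0.026196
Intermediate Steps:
V(t) = -t/22 (V(t) = t/(-38 + 16) = t/(-22) = t*(-1/22) = -t/22)
V(-43)/(-9152) - 1033/(-39115) = -1/22*(-43)/(-9152) - 1033/(-39115) = (43/22)*(-1/9152) - 1033*(-1/39115) = -43/201344 + 1033/39115 = 206306407/7875570560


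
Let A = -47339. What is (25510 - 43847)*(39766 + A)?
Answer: 138866101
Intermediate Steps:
(25510 - 43847)*(39766 + A) = (25510 - 43847)*(39766 - 47339) = -18337*(-7573) = 138866101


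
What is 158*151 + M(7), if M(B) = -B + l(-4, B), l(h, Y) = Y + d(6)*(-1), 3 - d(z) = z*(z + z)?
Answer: 23927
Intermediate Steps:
d(z) = 3 - 2*z**2 (d(z) = 3 - z*(z + z) = 3 - z*2*z = 3 - 2*z**2)
l(h, Y) = 69 + Y (l(h, Y) = Y + (3 - 2*6**2)*(-1) = Y + (3 - 2*36)*(-1) = Y + (3 - 72)*(-1) = Y - 69*(-1) = Y + 69 = 69 + Y)
M(B) = 69 (M(B) = -B + (69 + B) = 69)
158*151 + M(7) = 158*151 + 69 = 23858 + 69 = 23927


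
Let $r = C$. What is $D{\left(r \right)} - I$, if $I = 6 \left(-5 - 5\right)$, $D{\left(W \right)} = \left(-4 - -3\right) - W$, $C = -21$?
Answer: $80$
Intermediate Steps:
$r = -21$
$D{\left(W \right)} = -1 - W$ ($D{\left(W \right)} = \left(-4 + 3\right) - W = -1 - W$)
$I = -60$ ($I = 6 \left(-10\right) = -60$)
$D{\left(r \right)} - I = \left(-1 - -21\right) - -60 = \left(-1 + 21\right) + 60 = 20 + 60 = 80$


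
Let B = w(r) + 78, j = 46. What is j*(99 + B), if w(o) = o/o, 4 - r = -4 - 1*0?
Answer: 8188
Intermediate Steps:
r = 8 (r = 4 - (-4 - 1*0) = 4 - (-4 + 0) = 4 - 1*(-4) = 4 + 4 = 8)
w(o) = 1
B = 79 (B = 1 + 78 = 79)
j*(99 + B) = 46*(99 + 79) = 46*178 = 8188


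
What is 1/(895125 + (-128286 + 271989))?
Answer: 1/1038828 ≈ 9.6262e-7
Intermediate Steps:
1/(895125 + (-128286 + 271989)) = 1/(895125 + 143703) = 1/1038828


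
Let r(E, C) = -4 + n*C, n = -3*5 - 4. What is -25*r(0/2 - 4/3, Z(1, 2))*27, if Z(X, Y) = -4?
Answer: -48600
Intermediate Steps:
n = -19 (n = -15 - 4 = -19)
r(E, C) = -4 - 19*C
-25*r(0/2 - 4/3, Z(1, 2))*27 = -25*(-4 - 19*(-4))*27 = -25*(-4 + 76)*27 = -25*72*27 = -1800*27 = -48600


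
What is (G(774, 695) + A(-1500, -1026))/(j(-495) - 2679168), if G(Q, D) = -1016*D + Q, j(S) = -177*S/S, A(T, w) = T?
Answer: 706846/2679345 ≈ 0.26381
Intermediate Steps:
j(S) = -177 (j(S) = -177*1 = -177)
G(Q, D) = Q - 1016*D
(G(774, 695) + A(-1500, -1026))/(j(-495) - 2679168) = ((774 - 1016*695) - 1500)/(-177 - 2679168) = ((774 - 706120) - 1500)/(-2679345) = (-705346 - 1500)*(-1/2679345) = -706846*(-1/2679345) = 706846/2679345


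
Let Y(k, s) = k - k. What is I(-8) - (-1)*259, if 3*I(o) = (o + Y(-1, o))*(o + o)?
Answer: 905/3 ≈ 301.67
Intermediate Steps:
Y(k, s) = 0
I(o) = 2*o²/3 (I(o) = ((o + 0)*(o + o))/3 = (o*(2*o))/3 = (2*o²)/3 = 2*o²/3)
I(-8) - (-1)*259 = (⅔)*(-8)² - (-1)*259 = (⅔)*64 - 1*(-259) = 128/3 + 259 = 905/3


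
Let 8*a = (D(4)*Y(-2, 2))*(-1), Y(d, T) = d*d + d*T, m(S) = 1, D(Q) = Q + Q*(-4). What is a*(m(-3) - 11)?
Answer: 0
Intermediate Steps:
D(Q) = -3*Q (D(Q) = Q - 4*Q = -3*Q)
Y(d, T) = d**2 + T*d
a = 0 (a = (((-3*4)*(-2*(2 - 2)))*(-1))/8 = (-(-24)*0*(-1))/8 = (-12*0*(-1))/8 = (0*(-1))/8 = (1/8)*0 = 0)
a*(m(-3) - 11) = 0*(1 - 11) = 0*(-10) = 0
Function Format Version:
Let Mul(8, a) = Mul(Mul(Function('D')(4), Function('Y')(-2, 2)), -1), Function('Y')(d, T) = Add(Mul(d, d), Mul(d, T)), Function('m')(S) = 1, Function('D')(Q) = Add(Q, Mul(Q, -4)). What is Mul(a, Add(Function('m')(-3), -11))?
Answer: 0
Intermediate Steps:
Function('D')(Q) = Mul(-3, Q) (Function('D')(Q) = Add(Q, Mul(-4, Q)) = Mul(-3, Q))
Function('Y')(d, T) = Add(Pow(d, 2), Mul(T, d))
a = 0 (a = Mul(Rational(1, 8), Mul(Mul(Mul(-3, 4), Mul(-2, Add(2, -2))), -1)) = Mul(Rational(1, 8), Mul(Mul(-12, Mul(-2, 0)), -1)) = Mul(Rational(1, 8), Mul(Mul(-12, 0), -1)) = Mul(Rational(1, 8), Mul(0, -1)) = Mul(Rational(1, 8), 0) = 0)
Mul(a, Add(Function('m')(-3), -11)) = Mul(0, Add(1, -11)) = Mul(0, -10) = 0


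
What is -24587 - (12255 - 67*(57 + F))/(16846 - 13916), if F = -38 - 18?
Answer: -36026049/1465 ≈ -24591.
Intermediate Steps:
F = -56
-24587 - (12255 - 67*(57 + F))/(16846 - 13916) = -24587 - (12255 - 67*(57 - 56))/(16846 - 13916) = -24587 - (12255 - 67*1)/2930 = -24587 - (12255 - 67)/2930 = -24587 - 12188/2930 = -24587 - 1*6094/1465 = -24587 - 6094/1465 = -36026049/1465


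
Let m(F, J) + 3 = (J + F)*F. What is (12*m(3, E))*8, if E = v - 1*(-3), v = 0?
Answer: 1440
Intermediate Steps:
E = 3 (E = 0 - 1*(-3) = 0 + 3 = 3)
m(F, J) = -3 + F*(F + J) (m(F, J) = -3 + (J + F)*F = -3 + (F + J)*F = -3 + F*(F + J))
(12*m(3, E))*8 = (12*(-3 + 3² + 3*3))*8 = (12*(-3 + 9 + 9))*8 = (12*15)*8 = 180*8 = 1440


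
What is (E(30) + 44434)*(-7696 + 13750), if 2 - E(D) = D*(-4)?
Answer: 269742024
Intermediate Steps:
E(D) = 2 + 4*D (E(D) = 2 - D*(-4) = 2 - (-4)*D = 2 + 4*D)
(E(30) + 44434)*(-7696 + 13750) = ((2 + 4*30) + 44434)*(-7696 + 13750) = ((2 + 120) + 44434)*6054 = (122 + 44434)*6054 = 44556*6054 = 269742024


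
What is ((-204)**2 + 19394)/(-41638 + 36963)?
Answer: -12202/935 ≈ -13.050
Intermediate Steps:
((-204)**2 + 19394)/(-41638 + 36963) = (41616 + 19394)/(-4675) = 61010*(-1/4675) = -12202/935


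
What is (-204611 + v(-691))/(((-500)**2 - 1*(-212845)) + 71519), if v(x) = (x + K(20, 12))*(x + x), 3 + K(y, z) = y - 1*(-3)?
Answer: 722711/534364 ≈ 1.3525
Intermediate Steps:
K(y, z) = y (K(y, z) = -3 + (y - 1*(-3)) = -3 + (y + 3) = -3 + (3 + y) = y)
v(x) = 2*x*(20 + x) (v(x) = (x + 20)*(x + x) = (20 + x)*(2*x) = 2*x*(20 + x))
(-204611 + v(-691))/(((-500)**2 - 1*(-212845)) + 71519) = (-204611 + 2*(-691)*(20 - 691))/(((-500)**2 - 1*(-212845)) + 71519) = (-204611 + 2*(-691)*(-671))/((250000 + 212845) + 71519) = (-204611 + 927322)/(462845 + 71519) = 722711/534364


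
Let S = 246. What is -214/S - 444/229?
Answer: -79115/28167 ≈ -2.8088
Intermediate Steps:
-214/S - 444/229 = -214/246 - 444/229 = -214*1/246 - 444*1/229 = -107/123 - 444/229 = -79115/28167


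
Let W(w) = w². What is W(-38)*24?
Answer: 34656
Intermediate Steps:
W(-38)*24 = (-38)²*24 = 1444*24 = 34656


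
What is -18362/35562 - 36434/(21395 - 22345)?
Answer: 319555502/8445975 ≈ 37.835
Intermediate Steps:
-18362/35562 - 36434/(21395 - 22345) = -18362*1/35562 - 36434/(-950) = -9181/17781 - 36434*(-1/950) = -9181/17781 + 18217/475 = 319555502/8445975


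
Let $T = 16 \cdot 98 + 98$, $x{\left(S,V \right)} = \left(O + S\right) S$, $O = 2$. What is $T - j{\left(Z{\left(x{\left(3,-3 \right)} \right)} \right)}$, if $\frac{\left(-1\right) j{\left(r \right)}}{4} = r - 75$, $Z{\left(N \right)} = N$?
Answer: $1426$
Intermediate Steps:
$x{\left(S,V \right)} = S \left(2 + S\right)$ ($x{\left(S,V \right)} = \left(2 + S\right) S = S \left(2 + S\right)$)
$j{\left(r \right)} = 300 - 4 r$ ($j{\left(r \right)} = - 4 \left(r - 75\right) = - 4 \left(-75 + r\right) = 300 - 4 r$)
$T = 1666$ ($T = 1568 + 98 = 1666$)
$T - j{\left(Z{\left(x{\left(3,-3 \right)} \right)} \right)} = 1666 - \left(300 - 4 \cdot 3 \left(2 + 3\right)\right) = 1666 - \left(300 - 4 \cdot 3 \cdot 5\right) = 1666 - \left(300 - 60\right) = 1666 - 240 = 1426$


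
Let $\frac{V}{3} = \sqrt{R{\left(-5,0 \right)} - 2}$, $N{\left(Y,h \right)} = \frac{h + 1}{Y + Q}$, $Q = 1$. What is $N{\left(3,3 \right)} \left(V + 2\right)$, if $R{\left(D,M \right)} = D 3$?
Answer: $2 + 3 i \sqrt{17} \approx 2.0 + 12.369 i$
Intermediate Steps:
$R{\left(D,M \right)} = 3 D$
$N{\left(Y,h \right)} = \frac{1 + h}{1 + Y}$ ($N{\left(Y,h \right)} = \frac{h + 1}{Y + 1} = \frac{1 + h}{1 + Y}$)
$V = 3 i \sqrt{17}$ ($V = 3 \sqrt{3 \left(-5\right) - 2} = 3 \sqrt{-15 - 2} = 3 \sqrt{-17} = 3 i \sqrt{17} \approx 12.369 i$)
$N{\left(3,3 \right)} \left(V + 2\right) = \frac{1 + 3}{1 + 3} \left(3 i \sqrt{17} + 2\right) = \frac{1}{4} \cdot 4 \left(2 + 3 i \sqrt{17}\right) = 1 \left(2 + 3 i \sqrt{17}\right) = 2 + 3 i \sqrt{17}$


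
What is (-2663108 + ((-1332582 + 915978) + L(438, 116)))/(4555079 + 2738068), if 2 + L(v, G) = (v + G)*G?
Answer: -1005150/2431049 ≈ -0.41346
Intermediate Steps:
L(v, G) = -2 + G*(G + v) (L(v, G) = -2 + (v + G)*G = -2 + (G + v)*G = -2 + G*(G + v))
(-2663108 + ((-1332582 + 915978) + L(438, 116)))/(4555079 + 2738068) = (-2663108 + ((-1332582 + 915978) + (-2 + 116**2 + 116*438)))/(4555079 + 2738068) = (-2663108 + (-416604 + (-2 + 13456 + 50808)))/7293147 = (-2663108 + (-416604 + 64262))*(1/7293147) = (-2663108 - 352342)*(1/7293147) = -3015450*1/7293147 = -1005150/2431049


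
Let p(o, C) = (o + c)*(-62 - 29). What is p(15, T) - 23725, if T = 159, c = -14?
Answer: -23816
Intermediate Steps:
p(o, C) = 1274 - 91*o (p(o, C) = (o - 14)*(-62 - 29) = (-14 + o)*(-91) = 1274 - 91*o)
p(15, T) - 23725 = (1274 - 91*15) - 23725 = (1274 - 1365) - 23725 = -91 - 23725 = -23816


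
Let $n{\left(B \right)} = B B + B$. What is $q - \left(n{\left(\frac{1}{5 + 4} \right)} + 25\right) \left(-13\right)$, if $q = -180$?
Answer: $\frac{11875}{81} \approx 146.6$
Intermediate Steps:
$n{\left(B \right)} = B + B^{2}$ ($n{\left(B \right)} = B^{2} + B = B + B^{2}$)
$q - \left(n{\left(\frac{1}{5 + 4} \right)} + 25\right) \left(-13\right) = -180 - \left(\frac{1 + \frac{1}{5 + 4}}{5 + 4} + 25\right) \left(-13\right) = -180 - \left(\frac{1 + \frac{1}{9}}{9} + 25\right) \left(-13\right) = -180 - \left(\frac{1}{9} \cdot \frac{10}{9} + 25\right) \left(-13\right) = -180 - \left(\frac{10}{81} + 25\right) \left(-13\right) = -180 - \frac{2035}{81} \left(-13\right) = -180 - - \frac{26455}{81} = -180 + \frac{26455}{81} = \frac{11875}{81}$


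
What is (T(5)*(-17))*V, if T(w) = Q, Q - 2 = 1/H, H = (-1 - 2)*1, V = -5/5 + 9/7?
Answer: -170/21 ≈ -8.0952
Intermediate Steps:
V = 2/7 (V = -5*1/5 + 9*(1/7) = -1 + 9/7 = 2/7 ≈ 0.28571)
H = -3 (H = -3*1 = -3)
Q = 5/3 (Q = 2 + 1/(-3) = 2 - 1/3 = 5/3 ≈ 1.6667)
T(w) = 5/3
(T(5)*(-17))*V = ((5/3)*(-17))*(2/7) = -85/3*2/7 = -170/21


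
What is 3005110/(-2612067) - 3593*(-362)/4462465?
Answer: -10012771459528/11656257565155 ≈ -0.85900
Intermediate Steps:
3005110/(-2612067) - 3593*(-362)/4462465 = 3005110*(-1/2612067) + 1300666*(1/4462465) = -3005110/2612067 + 1300666/4462465 = -10012771459528/11656257565155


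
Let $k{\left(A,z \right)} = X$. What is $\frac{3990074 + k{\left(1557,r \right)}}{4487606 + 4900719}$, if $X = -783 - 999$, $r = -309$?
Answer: $\frac{3988292}{9388325} \approx 0.42481$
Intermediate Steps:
$X = -1782$
$k{\left(A,z \right)} = -1782$
$\frac{3990074 + k{\left(1557,r \right)}}{4487606 + 4900719} = \frac{3990074 - 1782}{4487606 + 4900719} = \frac{3988292}{9388325}$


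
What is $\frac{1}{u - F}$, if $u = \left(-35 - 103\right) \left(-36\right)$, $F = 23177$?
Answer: $- \frac{1}{18209} \approx -5.4918 \cdot 10^{-5}$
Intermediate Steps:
$u = 4968$ ($u = \left(-138\right) \left(-36\right) = 4968$)
$\frac{1}{u - F} = \frac{1}{4968 - 23177} = \frac{1}{-18209} = - \frac{1}{18209}$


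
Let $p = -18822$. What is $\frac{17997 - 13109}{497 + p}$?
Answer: $- \frac{4888}{18325} \approx -0.26674$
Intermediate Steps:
$\frac{17997 - 13109}{497 + p} = \frac{17997 - 13109}{497 - 18822} = \frac{4888}{-18325} = 4888 \left(- \frac{1}{18325}\right) = - \frac{4888}{18325}$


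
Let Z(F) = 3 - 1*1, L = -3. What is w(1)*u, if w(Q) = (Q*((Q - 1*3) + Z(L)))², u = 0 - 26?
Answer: 0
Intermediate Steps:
u = -26
Z(F) = 2 (Z(F) = 3 - 1 = 2)
w(Q) = Q²*(-1 + Q)² (w(Q) = (Q*((Q - 1*3) + 2))² = (Q*((Q - 3) + 2))² = (Q*((-3 + Q) + 2))² = (Q*(-1 + Q))² = Q²*(-1 + Q)²)
w(1)*u = (1²*(-1 + 1)²)*(-26) = (1*0²)*(-26) = (1*0)*(-26) = 0*(-26) = 0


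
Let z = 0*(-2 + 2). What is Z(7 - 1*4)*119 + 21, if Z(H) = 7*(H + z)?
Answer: 2520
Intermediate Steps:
z = 0 (z = 0*0 = 0)
Z(H) = 7*H (Z(H) = 7*(H + 0) = 7*H)
Z(7 - 1*4)*119 + 21 = (7*(7 - 1*4))*119 + 21 = (7*(7 - 4))*119 + 21 = (7*3)*119 + 21 = 21*119 + 21 = 2499 + 21 = 2520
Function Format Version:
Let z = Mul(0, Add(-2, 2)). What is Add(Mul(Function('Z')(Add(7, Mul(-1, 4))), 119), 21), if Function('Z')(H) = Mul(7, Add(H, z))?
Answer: 2520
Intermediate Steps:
z = 0 (z = Mul(0, 0) = 0)
Function('Z')(H) = Mul(7, H) (Function('Z')(H) = Mul(7, Add(H, 0)) = Mul(7, H))
Add(Mul(Function('Z')(Add(7, Mul(-1, 4))), 119), 21) = Add(Mul(Mul(7, Add(7, Mul(-1, 4))), 119), 21) = Add(Mul(Mul(7, Add(7, -4)), 119), 21) = Add(Mul(Mul(7, 3), 119), 21) = Add(Mul(21, 119), 21) = Add(2499, 21) = 2520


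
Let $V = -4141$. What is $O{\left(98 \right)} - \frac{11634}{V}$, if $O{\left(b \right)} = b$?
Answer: $\frac{417452}{4141} \approx 100.81$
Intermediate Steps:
$O{\left(98 \right)} - \frac{11634}{V} = 98 - \frac{11634}{-4141} = 98 - - \frac{11634}{4141} = 98 + \frac{11634}{4141} = \frac{417452}{4141}$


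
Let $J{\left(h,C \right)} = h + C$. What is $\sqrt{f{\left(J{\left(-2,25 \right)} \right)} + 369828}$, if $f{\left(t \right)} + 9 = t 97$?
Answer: $5 \sqrt{14882} \approx 609.96$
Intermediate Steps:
$J{\left(h,C \right)} = C + h$
$f{\left(t \right)} = -9 + 97 t$ ($f{\left(t \right)} = -9 + t 97 = -9 + 97 t$)
$\sqrt{f{\left(J{\left(-2,25 \right)} \right)} + 369828} = \sqrt{\left(-9 + 97 \left(25 - 2\right)\right) + 369828} = \sqrt{\left(-9 + 97 \cdot 23\right) + 369828} = \sqrt{\left(-9 + 2231\right) + 369828} = \sqrt{2222 + 369828} = \sqrt{372050} = 5 \sqrt{14882}$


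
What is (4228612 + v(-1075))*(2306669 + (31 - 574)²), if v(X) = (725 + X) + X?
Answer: 10997103069866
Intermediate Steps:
v(X) = 725 + 2*X
(4228612 + v(-1075))*(2306669 + (31 - 574)²) = (4228612 + (725 + 2*(-1075)))*(2306669 + (31 - 574)²) = (4228612 + (725 - 2150))*(2306669 + (-543)²) = (4228612 - 1425)*(2306669 + 294849) = 4227187*2601518 = 10997103069866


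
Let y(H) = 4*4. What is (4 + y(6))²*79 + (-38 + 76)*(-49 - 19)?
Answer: 29016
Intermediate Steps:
y(H) = 16
(4 + y(6))²*79 + (-38 + 76)*(-49 - 19) = (4 + 16)²*79 + (-38 + 76)*(-49 - 19) = 20²*79 + 38*(-68) = 400*79 - 2584 = 31600 - 2584 = 29016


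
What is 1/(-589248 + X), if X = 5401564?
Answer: 1/4812316 ≈ 2.0780e-7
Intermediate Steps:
1/(-589248 + X) = 1/(-589248 + 5401564) = 1/4812316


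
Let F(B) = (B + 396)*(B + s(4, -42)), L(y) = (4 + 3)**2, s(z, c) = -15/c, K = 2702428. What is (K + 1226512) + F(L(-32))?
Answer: 55312655/14 ≈ 3.9509e+6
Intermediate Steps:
L(y) = 49 (L(y) = 7**2 = 49)
F(B) = (396 + B)*(5/14 + B) (F(B) = (B + 396)*(B - 15/(-42)) = (396 + B)*(B - 15*(-1/42)) = (396 + B)*(B + 5/14) = (396 + B)*(5/14 + B))
(K + 1226512) + F(L(-32)) = (2702428 + 1226512) + (990/7 + 49**2 + (5549/14)*49) = 3928940 + (990/7 + 2401 + 38843/2) = 3928940 + 307495/14 = 55312655/14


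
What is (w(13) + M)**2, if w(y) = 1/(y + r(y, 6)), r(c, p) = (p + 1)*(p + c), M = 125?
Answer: 333099001/21316 ≈ 15627.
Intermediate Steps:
r(c, p) = (1 + p)*(c + p)
w(y) = 1/(42 + 8*y) (w(y) = 1/(y + (y + 6 + 6**2 + y*6)) = 1/(y + (y + 6 + 36 + 6*y)) = 1/(y + (42 + 7*y)) = 1/(42 + 8*y))
(w(13) + M)**2 = (1/(2*(21 + 4*13)) + 125)**2 = (1/(2*(21 + 52)) + 125)**2 = ((1/2)/73 + 125)**2 = ((1/2)*(1/73) + 125)**2 = (1/146 + 125)**2 = (18251/146)**2 = 333099001/21316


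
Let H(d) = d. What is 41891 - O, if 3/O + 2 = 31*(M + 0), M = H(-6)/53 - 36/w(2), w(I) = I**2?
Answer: 631674548/15079 ≈ 41891.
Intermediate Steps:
M = -483/53 (M = -6/53 - 36/(2**2) = -6*1/53 - 36/4 = -6/53 - 36*1/4 = -6/53 - 9 = -483/53 ≈ -9.1132)
O = -159/15079 (O = 3/(-2 + 31*(-483/53 + 0)) = 3/(-2 + 31*(-483/53)) = 3/(-2 - 14973/53) = 3/(-15079/53) = 3*(-53/15079) = -159/15079 ≈ -0.010544)
41891 - O = 41891 - 1*(-159/15079) = 41891 + 159/15079 = 631674548/15079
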